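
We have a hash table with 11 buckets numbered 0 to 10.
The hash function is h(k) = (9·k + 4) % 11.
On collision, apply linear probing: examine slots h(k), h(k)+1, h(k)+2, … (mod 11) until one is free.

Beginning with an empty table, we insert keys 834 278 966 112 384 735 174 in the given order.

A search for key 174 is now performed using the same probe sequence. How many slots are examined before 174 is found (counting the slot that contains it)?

834: h=8 -> slot 8
278: h=9 -> slot 9
966: h=8, probe 8,9,10 -> slot 10
112: h=0 -> slot 0
384: h=6 -> slot 6
735: h=8, probe 8,9,10,0,1 -> slot 1
174: h=8, probe 8,9,10,0,1,2 -> slot 2
Table: [112, 735, 174, —, —, —, 384, —, 834, 278, 966]
Lookup 174: h=8, probe 8,9,10,0,1,2 → found at 2.

6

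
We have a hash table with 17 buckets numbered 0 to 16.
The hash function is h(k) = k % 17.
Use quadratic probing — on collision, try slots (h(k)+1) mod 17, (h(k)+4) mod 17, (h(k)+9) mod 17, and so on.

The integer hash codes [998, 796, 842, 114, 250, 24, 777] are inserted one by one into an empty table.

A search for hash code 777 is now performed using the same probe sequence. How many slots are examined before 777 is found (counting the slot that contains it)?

Insert 998: h=12, slot 12 empty -> index 12.
Insert 796: h=14, slot 14 empty -> index 14.
Insert 842: h=9, slot 9 empty -> index 9.
Insert 114: h=12, slot 12 occupied -> index 13.
Insert 250: h=12, slots 12,13 occupied -> index 16.
Insert 24: h=7, slot 7 empty -> index 7.
Insert 777: h=12, slots 12,13,16 occupied -> index 4.
Table: [∅, ∅, ∅, ∅, 777, ∅, ∅, 24, ∅, 842, ∅, ∅, 998, 114, 796, ∅, 250]
Lookup 777: h=12, probe 12,13,16,4 → found at 4.

4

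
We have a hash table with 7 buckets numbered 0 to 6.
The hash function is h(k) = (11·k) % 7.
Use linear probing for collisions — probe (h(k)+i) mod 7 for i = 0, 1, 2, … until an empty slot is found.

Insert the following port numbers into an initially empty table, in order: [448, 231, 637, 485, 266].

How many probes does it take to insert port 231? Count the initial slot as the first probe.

448 hashes to 0; slot 0 is free → place at 0.
231 hashes to 0; 0 taken → place at 1.
637 hashes to 0; 0,1 taken → place at 2.
485 hashes to 1; 1,2 taken → place at 3.
266 hashes to 0; 0,1,2,3 taken → place at 4.
Table: [448, 231, 637, 485, 266, —, —]

2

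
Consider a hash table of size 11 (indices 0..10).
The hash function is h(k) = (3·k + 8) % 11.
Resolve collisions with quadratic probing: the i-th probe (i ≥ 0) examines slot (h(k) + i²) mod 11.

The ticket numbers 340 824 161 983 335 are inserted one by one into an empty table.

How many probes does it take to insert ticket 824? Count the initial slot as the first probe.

2

340 hashes to 5; slot 5 is free -> place at 5.
824 hashes to 5; 5 taken -> place at 6.
161 hashes to 7; slot 7 is free -> place at 7.
983 hashes to 9; slot 9 is free -> place at 9.
335 hashes to 1; slot 1 is free -> place at 1.
Table: [., 335, ., ., ., 340, 824, 161, ., 983, .]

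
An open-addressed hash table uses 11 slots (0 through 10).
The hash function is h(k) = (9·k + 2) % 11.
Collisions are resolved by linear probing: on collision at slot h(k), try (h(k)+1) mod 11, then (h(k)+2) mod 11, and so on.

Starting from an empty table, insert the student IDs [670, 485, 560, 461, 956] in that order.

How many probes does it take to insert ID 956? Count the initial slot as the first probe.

Insert 670: h=4, slot 4 empty => index 4.
Insert 485: h=0, slot 0 empty => index 0.
Insert 560: h=4, slot 4 occupied => index 5.
Insert 461: h=4, slots 4,5 occupied => index 6.
Insert 956: h=4, slots 4,5,6 occupied => index 7.
Table: [485, ., ., ., 670, 560, 461, 956, ., ., .]

4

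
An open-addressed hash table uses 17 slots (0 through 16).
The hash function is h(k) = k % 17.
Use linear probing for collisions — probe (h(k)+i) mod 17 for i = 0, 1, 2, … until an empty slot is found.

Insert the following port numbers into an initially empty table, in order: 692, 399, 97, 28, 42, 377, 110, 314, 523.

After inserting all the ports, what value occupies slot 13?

97

Insert 692: h=12, slot 12 empty => index 12.
Insert 399: h=8, slot 8 empty => index 8.
Insert 97: h=12, slot 12 occupied => index 13.
Insert 28: h=11, slot 11 empty => index 11.
Insert 42: h=8, slot 8 occupied => index 9.
Insert 377: h=3, slot 3 empty => index 3.
Insert 110: h=8, slots 8,9 occupied => index 10.
Insert 314: h=8, slots 8,9,10,11,12,13 occupied => index 14.
Insert 523: h=13, slots 13,14 occupied => index 15.
Table: [-, -, -, 377, -, -, -, -, 399, 42, 110, 28, 692, 97, 314, 523, -]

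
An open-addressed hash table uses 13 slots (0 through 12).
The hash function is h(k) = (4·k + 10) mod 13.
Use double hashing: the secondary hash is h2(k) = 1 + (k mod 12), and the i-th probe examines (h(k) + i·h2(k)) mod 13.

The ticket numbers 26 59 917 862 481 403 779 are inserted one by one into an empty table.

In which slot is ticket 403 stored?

8

26: h=10 => slot 10
59: h=12 => slot 12
917: h=12, h2=6, probe 12,5 => slot 5
862: h=0 => slot 0
481: h=10, h2=2, probe 10,12,1 => slot 1
403: h=10, h2=8, probe 10,5,0,8 => slot 8
779: h=6 => slot 6
Table: [862, 481, _, _, _, 917, 779, _, 403, _, 26, _, 59]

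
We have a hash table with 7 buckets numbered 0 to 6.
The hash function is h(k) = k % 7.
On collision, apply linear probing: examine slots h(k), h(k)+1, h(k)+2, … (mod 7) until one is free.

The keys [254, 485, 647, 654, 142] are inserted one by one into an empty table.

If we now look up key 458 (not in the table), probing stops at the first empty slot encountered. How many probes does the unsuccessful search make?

5

254: h=2 -> slot 2
485: h=2, probe 2,3 -> slot 3
647: h=3, probe 3,4 -> slot 4
654: h=3, probe 3,4,5 -> slot 5
142: h=2, probe 2,3,4,5,6 -> slot 6
Table: [_, _, 254, 485, 647, 654, 142]
Lookup 458: h=3, probe 3,4,5,6,0 → slot 0 empty, not found.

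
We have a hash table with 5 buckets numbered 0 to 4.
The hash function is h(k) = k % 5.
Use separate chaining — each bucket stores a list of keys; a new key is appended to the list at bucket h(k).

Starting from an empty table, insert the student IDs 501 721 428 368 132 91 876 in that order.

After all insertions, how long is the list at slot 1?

Insert 501: h=1, bucket 1 empty → new chain.
Insert 721: h=1, bucket 1 nonempty → append to chain.
Insert 428: h=3, bucket 3 empty → new chain.
Insert 368: h=3, bucket 3 nonempty → append to chain.
Insert 132: h=2, bucket 2 empty → new chain.
Insert 91: h=1, bucket 1 nonempty → append to chain.
Insert 876: h=1, bucket 1 nonempty → append to chain.
Final buckets:
0: -
1: 501 -> 721 -> 91 -> 876
2: 132
3: 428 -> 368
4: -

4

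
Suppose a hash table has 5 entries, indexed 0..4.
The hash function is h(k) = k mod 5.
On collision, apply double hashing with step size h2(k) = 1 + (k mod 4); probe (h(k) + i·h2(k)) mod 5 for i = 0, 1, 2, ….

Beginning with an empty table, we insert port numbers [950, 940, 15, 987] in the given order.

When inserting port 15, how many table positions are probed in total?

2

950 hashes to 0; slot 0 is free -> place at 0.
940 hashes to 0, h2=1; 0 taken -> place at 1.
15 hashes to 0, h2=4; 0 taken -> place at 4.
987 hashes to 2; slot 2 is free -> place at 2.
Table: [950, 940, 987, -, 15]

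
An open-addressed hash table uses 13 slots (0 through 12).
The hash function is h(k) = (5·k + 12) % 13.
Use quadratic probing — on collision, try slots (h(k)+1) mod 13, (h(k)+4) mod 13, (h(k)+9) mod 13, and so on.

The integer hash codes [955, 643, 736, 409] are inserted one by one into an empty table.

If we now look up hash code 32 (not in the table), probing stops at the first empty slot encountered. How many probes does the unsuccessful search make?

955: h=3 -> slot 3
643: h=3, probe 3,4 -> slot 4
736: h=0 -> slot 0
409: h=3, probe 3,4,7 -> slot 7
Table: [736, ∅, ∅, 955, 643, ∅, ∅, 409, ∅, ∅, ∅, ∅, ∅]
Lookup 32: h=3, probe 3,4,7,12 → slot 12 empty, not found.

4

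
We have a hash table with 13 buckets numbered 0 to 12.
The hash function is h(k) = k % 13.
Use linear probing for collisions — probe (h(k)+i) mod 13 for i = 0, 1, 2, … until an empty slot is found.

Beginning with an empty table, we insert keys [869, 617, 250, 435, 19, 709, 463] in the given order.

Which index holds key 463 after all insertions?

10

869: h=11 -> slot 11
617: h=6 -> slot 6
250: h=3 -> slot 3
435: h=6, probe 6,7 -> slot 7
19: h=6, probe 6,7,8 -> slot 8
709: h=7, probe 7,8,9 -> slot 9
463: h=8, probe 8,9,10 -> slot 10
Table: [_, _, _, 250, _, _, 617, 435, 19, 709, 463, 869, _]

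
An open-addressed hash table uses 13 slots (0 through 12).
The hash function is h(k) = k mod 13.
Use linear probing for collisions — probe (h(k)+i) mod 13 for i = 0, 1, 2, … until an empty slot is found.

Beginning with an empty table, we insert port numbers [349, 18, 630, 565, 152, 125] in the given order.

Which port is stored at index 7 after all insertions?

565

349 hashes to 11; slot 11 is free -> place at 11.
18 hashes to 5; slot 5 is free -> place at 5.
630 hashes to 6; slot 6 is free -> place at 6.
565 hashes to 6; 6 taken -> place at 7.
152 hashes to 9; slot 9 is free -> place at 9.
125 hashes to 8; slot 8 is free -> place at 8.
Table: [_, _, _, _, _, 18, 630, 565, 125, 152, _, 349, _]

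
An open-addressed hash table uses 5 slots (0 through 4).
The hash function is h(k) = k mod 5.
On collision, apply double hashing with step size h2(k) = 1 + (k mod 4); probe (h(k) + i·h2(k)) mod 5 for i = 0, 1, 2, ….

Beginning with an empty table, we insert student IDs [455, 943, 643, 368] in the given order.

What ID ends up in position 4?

455 hashes to 0; slot 0 is free → place at 0.
943 hashes to 3; slot 3 is free → place at 3.
643 hashes to 3, h2=4; 3 taken → place at 2.
368 hashes to 3, h2=1; 3 taken → place at 4.
Table: [455, -, 643, 943, 368]

368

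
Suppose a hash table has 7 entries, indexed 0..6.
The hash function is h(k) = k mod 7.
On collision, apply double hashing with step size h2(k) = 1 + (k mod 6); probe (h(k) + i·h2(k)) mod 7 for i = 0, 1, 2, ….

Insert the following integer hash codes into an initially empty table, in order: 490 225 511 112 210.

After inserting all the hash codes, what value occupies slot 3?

Insert 490: h=0, slot 0 empty → index 0.
Insert 225: h=1, slot 1 empty → index 1.
Insert 511: h=0, h2=2, slot 0 occupied → index 2.
Insert 112: h=0, h2=5, slot 0 occupied → index 5.
Insert 210: h=0, h2=1, slots 0,1,2 occupied → index 3.
Table: [490, 225, 511, 210, ., 112, .]

210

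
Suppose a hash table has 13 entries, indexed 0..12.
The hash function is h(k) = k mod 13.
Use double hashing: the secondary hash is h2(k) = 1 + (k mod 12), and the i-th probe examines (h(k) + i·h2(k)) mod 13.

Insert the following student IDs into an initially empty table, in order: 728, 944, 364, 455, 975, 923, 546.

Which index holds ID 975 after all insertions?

4

728: h=0 -> slot 0
944: h=8 -> slot 8
364: h=0, h2=5, probe 0,5 -> slot 5
455: h=0, h2=12, probe 0,12 -> slot 12
975: h=0, h2=4, probe 0,4 -> slot 4
923: h=0, h2=12, probe 0,12,11 -> slot 11
546: h=0, h2=7, probe 0,7 -> slot 7
Table: [728, ., ., ., 975, 364, ., 546, 944, ., ., 923, 455]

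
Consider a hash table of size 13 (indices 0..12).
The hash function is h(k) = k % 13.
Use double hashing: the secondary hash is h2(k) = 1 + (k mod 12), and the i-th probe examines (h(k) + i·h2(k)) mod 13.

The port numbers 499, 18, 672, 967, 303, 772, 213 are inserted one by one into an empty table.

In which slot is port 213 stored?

2

499: h=5 -> slot 5
18: h=5, h2=7, probe 5,12 -> slot 12
672: h=9 -> slot 9
967: h=5, h2=8, probe 5,0 -> slot 0
303: h=4 -> slot 4
772: h=5, h2=5, probe 5,10 -> slot 10
213: h=5, h2=10, probe 5,2 -> slot 2
Table: [967, ∅, 213, ∅, 303, 499, ∅, ∅, ∅, 672, 772, ∅, 18]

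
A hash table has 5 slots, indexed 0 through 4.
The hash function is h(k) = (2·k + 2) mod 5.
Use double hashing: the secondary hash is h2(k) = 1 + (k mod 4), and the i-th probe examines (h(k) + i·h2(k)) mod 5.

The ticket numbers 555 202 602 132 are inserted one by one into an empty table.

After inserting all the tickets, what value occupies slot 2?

Insert 555: h=2, slot 2 empty → index 2.
Insert 202: h=1, slot 1 empty → index 1.
Insert 602: h=1, h2=3, slot 1 occupied → index 4.
Insert 132: h=1, h2=1, slots 1,2 occupied → index 3.
Table: [-, 202, 555, 132, 602]

555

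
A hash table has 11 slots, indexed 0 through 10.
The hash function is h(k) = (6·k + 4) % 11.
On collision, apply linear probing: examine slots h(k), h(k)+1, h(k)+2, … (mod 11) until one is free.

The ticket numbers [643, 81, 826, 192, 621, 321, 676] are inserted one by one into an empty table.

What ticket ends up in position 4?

676

643 hashes to 1; slot 1 is free -> place at 1.
81 hashes to 6; slot 6 is free -> place at 6.
826 hashes to 10; slot 10 is free -> place at 10.
192 hashes to 1; 1 taken -> place at 2.
621 hashes to 1; 1,2 taken -> place at 3.
321 hashes to 5; slot 5 is free -> place at 5.
676 hashes to 1; 1,2,3 taken -> place at 4.
Table: [-, 643, 192, 621, 676, 321, 81, -, -, -, 826]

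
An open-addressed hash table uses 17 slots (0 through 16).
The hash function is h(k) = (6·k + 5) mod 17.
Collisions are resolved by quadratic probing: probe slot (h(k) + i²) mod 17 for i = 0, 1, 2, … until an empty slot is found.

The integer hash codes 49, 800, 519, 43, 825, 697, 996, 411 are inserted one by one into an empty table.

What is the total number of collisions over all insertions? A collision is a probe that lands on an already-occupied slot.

Insert 49: h=10, slot 10 empty => index 10.
Insert 800: h=11, slot 11 empty => index 11.
Insert 519: h=8, slot 8 empty => index 8.
Insert 43: h=8, slot 8 occupied => index 9.
Insert 825: h=8, slots 8,9 occupied => index 12.
Insert 697: h=5, slot 5 empty => index 5.
Insert 996: h=14, slot 14 empty => index 14.
Insert 411: h=6, slot 6 empty => index 6.
Table: [_, _, _, _, _, 697, 411, _, 519, 43, 49, 800, 825, _, 996, _, _]

3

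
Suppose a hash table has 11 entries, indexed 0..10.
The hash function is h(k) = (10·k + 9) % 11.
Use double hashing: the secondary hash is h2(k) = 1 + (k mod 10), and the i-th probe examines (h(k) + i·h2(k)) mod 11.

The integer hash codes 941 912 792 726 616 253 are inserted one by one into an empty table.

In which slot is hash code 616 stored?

941: h=3 → slot 3
912: h=10 → slot 10
792: h=9 → slot 9
726: h=9, h2=7, probe 9,5 → slot 5
616: h=9, h2=7, probe 9,5,1 → slot 1
253: h=9, h2=4, probe 9,2 → slot 2
Table: [—, 616, 253, 941, —, 726, —, —, —, 792, 912]

1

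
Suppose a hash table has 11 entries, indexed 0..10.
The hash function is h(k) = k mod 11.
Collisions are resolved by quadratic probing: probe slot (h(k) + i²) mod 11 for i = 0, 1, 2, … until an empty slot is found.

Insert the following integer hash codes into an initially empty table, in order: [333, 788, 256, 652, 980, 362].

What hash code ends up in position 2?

980

Insert 333: h=3, slot 3 empty → index 3.
Insert 788: h=7, slot 7 empty → index 7.
Insert 256: h=3, slot 3 occupied → index 4.
Insert 652: h=3, slots 3,4,7 occupied → index 1.
Insert 980: h=1, slot 1 occupied → index 2.
Insert 362: h=10, slot 10 empty → index 10.
Table: [—, 652, 980, 333, 256, —, —, 788, —, —, 362]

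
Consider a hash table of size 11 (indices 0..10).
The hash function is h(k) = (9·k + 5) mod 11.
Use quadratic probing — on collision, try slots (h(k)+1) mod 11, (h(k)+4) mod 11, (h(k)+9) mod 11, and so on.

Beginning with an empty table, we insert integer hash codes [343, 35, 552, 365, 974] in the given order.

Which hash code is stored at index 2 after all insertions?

Insert 343: h=1, slot 1 empty -> index 1.
Insert 35: h=1, slot 1 occupied -> index 2.
Insert 552: h=1, slots 1,2 occupied -> index 5.
Insert 365: h=1, slots 1,2,5 occupied -> index 10.
Insert 974: h=4, slot 4 empty -> index 4.
Table: [-, 343, 35, -, 974, 552, -, -, -, -, 365]

35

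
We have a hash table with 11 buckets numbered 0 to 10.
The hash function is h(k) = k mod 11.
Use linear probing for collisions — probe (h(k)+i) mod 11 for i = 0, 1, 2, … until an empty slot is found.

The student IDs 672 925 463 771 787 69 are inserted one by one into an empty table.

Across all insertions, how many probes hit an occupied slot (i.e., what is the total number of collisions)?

8

672: h=1 → slot 1
925: h=1, probe 1,2 → slot 2
463: h=1, probe 1,2,3 → slot 3
771: h=1, probe 1,2,3,4 → slot 4
787: h=6 → slot 6
69: h=3, probe 3,4,5 → slot 5
Table: [_, 672, 925, 463, 771, 69, 787, _, _, _, _]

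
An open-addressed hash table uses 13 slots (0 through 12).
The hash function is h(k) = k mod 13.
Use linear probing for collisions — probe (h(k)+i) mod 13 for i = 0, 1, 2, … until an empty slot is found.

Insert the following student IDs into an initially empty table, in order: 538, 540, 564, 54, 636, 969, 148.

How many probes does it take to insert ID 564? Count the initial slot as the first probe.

2

538 hashes to 5; slot 5 is free -> place at 5.
540 hashes to 7; slot 7 is free -> place at 7.
564 hashes to 5; 5 taken -> place at 6.
54 hashes to 2; slot 2 is free -> place at 2.
636 hashes to 12; slot 12 is free -> place at 12.
969 hashes to 7; 7 taken -> place at 8.
148 hashes to 5; 5,6,7,8 taken -> place at 9.
Table: [-, -, 54, -, -, 538, 564, 540, 969, 148, -, -, 636]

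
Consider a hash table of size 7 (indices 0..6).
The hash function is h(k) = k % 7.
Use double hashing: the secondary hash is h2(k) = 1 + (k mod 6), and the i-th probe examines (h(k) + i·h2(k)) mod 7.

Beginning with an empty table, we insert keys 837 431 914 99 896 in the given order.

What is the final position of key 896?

837: h=4 => slot 4
431: h=4, h2=6, probe 4,3 => slot 3
914: h=4, h2=3, probe 4,0 => slot 0
99: h=1 => slot 1
896: h=0, h2=3, probe 0,3,6 => slot 6
Table: [914, 99, _, 431, 837, _, 896]

6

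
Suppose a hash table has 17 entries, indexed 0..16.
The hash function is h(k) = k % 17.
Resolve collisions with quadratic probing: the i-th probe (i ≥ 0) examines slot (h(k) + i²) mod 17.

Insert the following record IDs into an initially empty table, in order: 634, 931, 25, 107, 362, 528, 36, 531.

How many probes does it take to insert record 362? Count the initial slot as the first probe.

634: h=5 => slot 5
931: h=13 => slot 13
25: h=8 => slot 8
107: h=5, probe 5,6 => slot 6
362: h=5, probe 5,6,9 => slot 9
528: h=1 => slot 1
36: h=2 => slot 2
531: h=4 => slot 4
Table: [., 528, 36, ., 531, 634, 107, ., 25, 362, ., ., ., 931, ., ., .]

3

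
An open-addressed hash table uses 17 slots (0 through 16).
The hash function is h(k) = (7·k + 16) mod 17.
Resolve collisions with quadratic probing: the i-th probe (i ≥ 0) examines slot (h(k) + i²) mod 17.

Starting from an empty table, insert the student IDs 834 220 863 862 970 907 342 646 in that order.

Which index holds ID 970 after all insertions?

7

Insert 834: h=6, slot 6 empty -> index 6.
Insert 220: h=9, slot 9 empty -> index 9.
Insert 863: h=5, slot 5 empty -> index 5.
Insert 862: h=15, slot 15 empty -> index 15.
Insert 970: h=6, slot 6 occupied -> index 7.
Insert 907: h=7, slot 7 occupied -> index 8.
Insert 342: h=13, slot 13 empty -> index 13.
Insert 646: h=16, slot 16 empty -> index 16.
Table: [_, _, _, _, _, 863, 834, 970, 907, 220, _, _, _, 342, _, 862, 646]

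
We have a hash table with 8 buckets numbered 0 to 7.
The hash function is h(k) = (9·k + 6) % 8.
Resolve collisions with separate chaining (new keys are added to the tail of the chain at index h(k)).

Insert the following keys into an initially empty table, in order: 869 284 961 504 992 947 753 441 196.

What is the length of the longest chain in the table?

869 → bucket 3
284 → bucket 2
961 → bucket 7
504 → bucket 6
992 → bucket 6 (collision)
947 → bucket 1
753 → bucket 7 (collision)
441 → bucket 7 (collision)
196 → bucket 2 (collision)
Final buckets:
0: —
1: 947
2: 284 -> 196
3: 869
4: —
5: —
6: 504 -> 992
7: 961 -> 753 -> 441

3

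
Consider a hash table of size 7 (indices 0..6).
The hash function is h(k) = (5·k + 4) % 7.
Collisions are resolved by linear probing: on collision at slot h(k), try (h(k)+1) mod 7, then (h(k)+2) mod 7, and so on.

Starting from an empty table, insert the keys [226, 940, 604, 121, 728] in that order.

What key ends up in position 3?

Insert 226: h=0, slot 0 empty → index 0.
Insert 940: h=0, slot 0 occupied → index 1.
Insert 604: h=0, slots 0,1 occupied → index 2.
Insert 121: h=0, slots 0,1,2 occupied → index 3.
Insert 728: h=4, slot 4 empty → index 4.
Table: [226, 940, 604, 121, 728, —, —]

121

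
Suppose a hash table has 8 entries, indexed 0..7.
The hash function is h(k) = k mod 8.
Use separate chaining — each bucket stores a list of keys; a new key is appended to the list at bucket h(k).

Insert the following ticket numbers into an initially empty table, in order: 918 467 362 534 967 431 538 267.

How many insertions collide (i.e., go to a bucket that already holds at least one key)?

4

Insert 918: h=6, bucket 6 empty → new chain.
Insert 467: h=3, bucket 3 empty → new chain.
Insert 362: h=2, bucket 2 empty → new chain.
Insert 534: h=6, bucket 6 nonempty → append to chain.
Insert 967: h=7, bucket 7 empty → new chain.
Insert 431: h=7, bucket 7 nonempty → append to chain.
Insert 538: h=2, bucket 2 nonempty → append to chain.
Insert 267: h=3, bucket 3 nonempty → append to chain.
Final buckets:
0: _
1: _
2: 362 -> 538
3: 467 -> 267
4: _
5: _
6: 918 -> 534
7: 967 -> 431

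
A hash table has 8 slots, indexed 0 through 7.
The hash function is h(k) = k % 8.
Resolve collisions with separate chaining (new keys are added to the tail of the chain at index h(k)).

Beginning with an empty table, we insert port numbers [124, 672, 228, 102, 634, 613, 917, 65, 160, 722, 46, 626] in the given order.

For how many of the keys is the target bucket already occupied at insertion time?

6

Insert 124: h=4, bucket 4 empty -> new chain.
Insert 672: h=0, bucket 0 empty -> new chain.
Insert 228: h=4, bucket 4 nonempty -> append to chain.
Insert 102: h=6, bucket 6 empty -> new chain.
Insert 634: h=2, bucket 2 empty -> new chain.
Insert 613: h=5, bucket 5 empty -> new chain.
Insert 917: h=5, bucket 5 nonempty -> append to chain.
Insert 65: h=1, bucket 1 empty -> new chain.
Insert 160: h=0, bucket 0 nonempty -> append to chain.
Insert 722: h=2, bucket 2 nonempty -> append to chain.
Insert 46: h=6, bucket 6 nonempty -> append to chain.
Insert 626: h=2, bucket 2 nonempty -> append to chain.
Final buckets:
0: 672 -> 160
1: 65
2: 634 -> 722 -> 626
3: _
4: 124 -> 228
5: 613 -> 917
6: 102 -> 46
7: _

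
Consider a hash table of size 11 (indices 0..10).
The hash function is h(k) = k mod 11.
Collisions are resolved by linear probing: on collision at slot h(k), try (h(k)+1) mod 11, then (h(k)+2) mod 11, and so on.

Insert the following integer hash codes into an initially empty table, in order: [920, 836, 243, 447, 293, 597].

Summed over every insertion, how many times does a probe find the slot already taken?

3

Insert 920: h=7, slot 7 empty → index 7.
Insert 836: h=0, slot 0 empty → index 0.
Insert 243: h=1, slot 1 empty → index 1.
Insert 447: h=7, slot 7 occupied → index 8.
Insert 293: h=7, slots 7,8 occupied → index 9.
Insert 597: h=3, slot 3 empty → index 3.
Table: [836, 243, —, 597, —, —, —, 920, 447, 293, —]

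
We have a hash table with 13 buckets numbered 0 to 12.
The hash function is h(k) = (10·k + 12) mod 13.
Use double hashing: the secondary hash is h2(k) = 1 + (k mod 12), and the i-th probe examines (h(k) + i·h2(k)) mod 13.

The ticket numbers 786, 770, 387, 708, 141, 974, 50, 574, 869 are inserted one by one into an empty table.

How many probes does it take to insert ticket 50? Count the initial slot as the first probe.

Insert 786: h=7, slot 7 empty -> index 7.
Insert 770: h=3, slot 3 empty -> index 3.
Insert 387: h=8, slot 8 empty -> index 8.
Insert 708: h=7, h2=1, slots 7,8 occupied -> index 9.
Insert 141: h=5, slot 5 empty -> index 5.
Insert 974: h=2, slot 2 empty -> index 2.
Insert 50: h=5, h2=3, slots 5,8 occupied -> index 11.
Insert 574: h=6, slot 6 empty -> index 6.
Insert 869: h=5, h2=6, slots 5,11 occupied -> index 4.
Table: [_, _, 974, 770, 869, 141, 574, 786, 387, 708, _, 50, _]

3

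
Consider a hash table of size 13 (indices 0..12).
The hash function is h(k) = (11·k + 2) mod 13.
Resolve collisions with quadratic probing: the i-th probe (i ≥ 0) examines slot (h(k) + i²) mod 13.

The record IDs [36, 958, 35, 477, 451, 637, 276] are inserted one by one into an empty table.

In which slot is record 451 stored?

6

36 hashes to 8; slot 8 is free -> place at 8.
958 hashes to 10; slot 10 is free -> place at 10.
35 hashes to 10; 10 taken -> place at 11.
477 hashes to 10; 10,11 taken -> place at 1.
451 hashes to 10; 10,11,1 taken -> place at 6.
637 hashes to 2; slot 2 is free -> place at 2.
276 hashes to 9; slot 9 is free -> place at 9.
Table: [_, 477, 637, _, _, _, 451, _, 36, 276, 958, 35, _]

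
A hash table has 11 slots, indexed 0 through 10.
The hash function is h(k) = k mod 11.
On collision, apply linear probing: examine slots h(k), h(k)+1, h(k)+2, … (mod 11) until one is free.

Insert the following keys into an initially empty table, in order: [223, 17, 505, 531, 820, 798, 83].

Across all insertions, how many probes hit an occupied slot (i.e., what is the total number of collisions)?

Insert 223: h=3, slot 3 empty => index 3.
Insert 17: h=6, slot 6 empty => index 6.
Insert 505: h=10, slot 10 empty => index 10.
Insert 531: h=3, slot 3 occupied => index 4.
Insert 820: h=6, slot 6 occupied => index 7.
Insert 798: h=6, slots 6,7 occupied => index 8.
Insert 83: h=6, slots 6,7,8 occupied => index 9.
Table: [_, _, _, 223, 531, _, 17, 820, 798, 83, 505]

7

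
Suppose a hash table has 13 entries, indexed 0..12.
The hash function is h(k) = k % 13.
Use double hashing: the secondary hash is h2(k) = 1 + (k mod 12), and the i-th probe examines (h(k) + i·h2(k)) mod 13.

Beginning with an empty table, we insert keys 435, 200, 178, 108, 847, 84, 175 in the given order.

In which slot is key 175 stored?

435: h=6 → slot 6
200: h=5 → slot 5
178: h=9 → slot 9
108: h=4 → slot 4
847: h=2 → slot 2
84: h=6, h2=1, probe 6,7 → slot 7
175: h=6, h2=8, probe 6,1 → slot 1
Table: [., 175, 847, ., 108, 200, 435, 84, ., 178, ., ., .]

1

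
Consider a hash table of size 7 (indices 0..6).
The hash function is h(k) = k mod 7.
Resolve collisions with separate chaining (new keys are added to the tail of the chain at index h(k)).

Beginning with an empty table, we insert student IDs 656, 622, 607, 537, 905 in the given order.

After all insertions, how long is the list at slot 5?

3

Insert 656: h=5, bucket 5 empty -> new chain.
Insert 622: h=6, bucket 6 empty -> new chain.
Insert 607: h=5, bucket 5 nonempty -> append to chain.
Insert 537: h=5, bucket 5 nonempty -> append to chain.
Insert 905: h=2, bucket 2 empty -> new chain.
Final buckets:
0: -
1: -
2: 905
3: -
4: -
5: 656 -> 607 -> 537
6: 622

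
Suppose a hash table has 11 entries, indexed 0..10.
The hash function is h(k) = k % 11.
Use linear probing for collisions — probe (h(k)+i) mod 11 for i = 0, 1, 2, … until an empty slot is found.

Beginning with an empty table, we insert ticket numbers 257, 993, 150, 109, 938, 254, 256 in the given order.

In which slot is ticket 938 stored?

5

Insert 257: h=4, slot 4 empty → index 4.
Insert 993: h=3, slot 3 empty → index 3.
Insert 150: h=7, slot 7 empty → index 7.
Insert 109: h=10, slot 10 empty → index 10.
Insert 938: h=3, slots 3,4 occupied → index 5.
Insert 254: h=1, slot 1 empty → index 1.
Insert 256: h=3, slots 3,4,5 occupied → index 6.
Table: [-, 254, -, 993, 257, 938, 256, 150, -, -, 109]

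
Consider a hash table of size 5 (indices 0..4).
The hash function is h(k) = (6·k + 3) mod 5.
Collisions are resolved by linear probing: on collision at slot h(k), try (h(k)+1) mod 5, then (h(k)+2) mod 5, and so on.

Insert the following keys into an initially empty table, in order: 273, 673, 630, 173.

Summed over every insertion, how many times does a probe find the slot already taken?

4

273: h=1 => slot 1
673: h=1, probe 1,2 => slot 2
630: h=3 => slot 3
173: h=1, probe 1,2,3,4 => slot 4
Table: [_, 273, 673, 630, 173]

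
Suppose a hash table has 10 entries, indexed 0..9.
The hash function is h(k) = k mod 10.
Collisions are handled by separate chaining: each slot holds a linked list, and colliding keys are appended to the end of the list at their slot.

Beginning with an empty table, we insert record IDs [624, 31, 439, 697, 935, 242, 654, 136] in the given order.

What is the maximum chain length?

624 -> bucket 4
31 -> bucket 1
439 -> bucket 9
697 -> bucket 7
935 -> bucket 5
242 -> bucket 2
654 -> bucket 4 (collision)
136 -> bucket 6
Final buckets:
0: —
1: 31
2: 242
3: —
4: 624 -> 654
5: 935
6: 136
7: 697
8: —
9: 439

2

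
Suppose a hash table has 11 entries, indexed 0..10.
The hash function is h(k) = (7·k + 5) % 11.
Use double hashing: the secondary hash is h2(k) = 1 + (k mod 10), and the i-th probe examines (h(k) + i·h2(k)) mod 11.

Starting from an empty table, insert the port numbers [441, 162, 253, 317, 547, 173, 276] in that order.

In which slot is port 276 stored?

Insert 441: h=1, slot 1 empty => index 1.
Insert 162: h=6, slot 6 empty => index 6.
Insert 253: h=5, slot 5 empty => index 5.
Insert 317: h=2, slot 2 empty => index 2.
Insert 547: h=6, h2=8, slot 6 occupied => index 3.
Insert 173: h=6, h2=4, slot 6 occupied => index 10.
Insert 276: h=1, h2=7, slot 1 occupied => index 8.
Table: [∅, 441, 317, 547, ∅, 253, 162, ∅, 276, ∅, 173]

8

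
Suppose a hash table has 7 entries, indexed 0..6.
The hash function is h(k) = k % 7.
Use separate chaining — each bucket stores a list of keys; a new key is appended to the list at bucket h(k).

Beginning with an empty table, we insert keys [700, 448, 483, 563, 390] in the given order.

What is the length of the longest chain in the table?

3

Insert 700: h=0, bucket 0 empty -> new chain.
Insert 448: h=0, bucket 0 nonempty -> append to chain.
Insert 483: h=0, bucket 0 nonempty -> append to chain.
Insert 563: h=3, bucket 3 empty -> new chain.
Insert 390: h=5, bucket 5 empty -> new chain.
Final buckets:
0: 700 -> 448 -> 483
1: _
2: _
3: 563
4: _
5: 390
6: _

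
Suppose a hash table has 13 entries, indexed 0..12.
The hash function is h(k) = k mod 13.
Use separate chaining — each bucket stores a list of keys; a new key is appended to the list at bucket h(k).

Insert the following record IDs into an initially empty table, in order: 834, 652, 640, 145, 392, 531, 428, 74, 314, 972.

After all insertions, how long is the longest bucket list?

5

834 → bucket 2
652 → bucket 2 (collision)
640 → bucket 3
145 → bucket 2 (collision)
392 → bucket 2 (collision)
531 → bucket 11
428 → bucket 12
74 → bucket 9
314 → bucket 2 (collision)
972 → bucket 10
Final buckets:
0: -
1: -
2: 834 -> 652 -> 145 -> 392 -> 314
3: 640
4: -
5: -
6: -
7: -
8: -
9: 74
10: 972
11: 531
12: 428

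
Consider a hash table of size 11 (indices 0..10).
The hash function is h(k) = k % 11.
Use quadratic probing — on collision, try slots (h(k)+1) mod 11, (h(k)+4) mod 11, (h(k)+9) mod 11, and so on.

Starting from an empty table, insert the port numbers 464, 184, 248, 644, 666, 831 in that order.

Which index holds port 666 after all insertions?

Insert 464: h=2, slot 2 empty → index 2.
Insert 184: h=8, slot 8 empty → index 8.
Insert 248: h=6, slot 6 empty → index 6.
Insert 644: h=6, slot 6 occupied → index 7.
Insert 666: h=6, slots 6,7 occupied → index 10.
Insert 831: h=6, slots 6,7,10 occupied → index 4.
Table: [., ., 464, ., 831, ., 248, 644, 184, ., 666]

10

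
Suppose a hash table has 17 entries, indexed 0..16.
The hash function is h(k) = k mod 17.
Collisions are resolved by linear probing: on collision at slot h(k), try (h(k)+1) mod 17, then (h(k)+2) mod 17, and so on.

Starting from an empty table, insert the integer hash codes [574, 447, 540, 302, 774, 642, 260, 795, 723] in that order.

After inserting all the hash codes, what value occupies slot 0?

795

574 hashes to 13; slot 13 is free => place at 13.
447 hashes to 5; slot 5 is free => place at 5.
540 hashes to 13; 13 taken => place at 14.
302 hashes to 13; 13,14 taken => place at 15.
774 hashes to 9; slot 9 is free => place at 9.
642 hashes to 13; 13,14,15 taken => place at 16.
260 hashes to 5; 5 taken => place at 6.
795 hashes to 13; 13,14,15,16 taken => place at 0.
723 hashes to 9; 9 taken => place at 10.
Table: [795, ., ., ., ., 447, 260, ., ., 774, 723, ., ., 574, 540, 302, 642]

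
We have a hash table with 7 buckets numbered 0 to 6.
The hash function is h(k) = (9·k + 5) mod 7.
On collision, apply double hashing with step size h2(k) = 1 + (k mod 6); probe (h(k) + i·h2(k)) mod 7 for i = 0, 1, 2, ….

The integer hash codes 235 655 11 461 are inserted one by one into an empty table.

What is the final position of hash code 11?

5

235 hashes to 6; slot 6 is free -> place at 6.
655 hashes to 6, h2=2; 6 taken -> place at 1.
11 hashes to 6, h2=6; 6 taken -> place at 5.
461 hashes to 3; slot 3 is free -> place at 3.
Table: [-, 655, -, 461, -, 11, 235]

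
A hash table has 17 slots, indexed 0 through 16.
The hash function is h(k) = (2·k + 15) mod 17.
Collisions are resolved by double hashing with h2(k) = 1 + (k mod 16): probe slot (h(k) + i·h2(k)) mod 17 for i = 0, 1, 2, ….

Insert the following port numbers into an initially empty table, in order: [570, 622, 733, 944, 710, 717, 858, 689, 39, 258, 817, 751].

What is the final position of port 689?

3

Insert 570: h=16, slot 16 empty -> index 16.
Insert 622: h=1, slot 1 empty -> index 1.
Insert 733: h=2, slot 2 empty -> index 2.
Insert 944: h=16, h2=1, slot 16 occupied -> index 0.
Insert 710: h=7, slot 7 empty -> index 7.
Insert 717: h=4, slot 4 empty -> index 4.
Insert 858: h=14, slot 14 empty -> index 14.
Insert 689: h=16, h2=2, slots 16,1 occupied -> index 3.
Insert 39: h=8, slot 8 empty -> index 8.
Insert 258: h=4, h2=3, slots 4,7 occupied -> index 10.
Insert 817: h=0, h2=2, slots 0,2,4 occupied -> index 6.
Insert 751: h=4, h2=16, slots 4,3,2,1,0,16 occupied -> index 15.
Table: [944, 622, 733, 689, 717, -, 817, 710, 39, -, 258, -, -, -, 858, 751, 570]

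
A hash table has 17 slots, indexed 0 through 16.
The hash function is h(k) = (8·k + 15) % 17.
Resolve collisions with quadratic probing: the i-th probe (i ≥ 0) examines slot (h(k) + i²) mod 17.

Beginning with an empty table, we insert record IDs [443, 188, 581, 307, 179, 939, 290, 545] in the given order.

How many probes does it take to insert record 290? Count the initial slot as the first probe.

4

443 hashes to 6; slot 6 is free => place at 6.
188 hashes to 6; 6 taken => place at 7.
581 hashes to 5; slot 5 is free => place at 5.
307 hashes to 6; 6,7 taken => place at 10.
179 hashes to 2; slot 2 is free => place at 2.
939 hashes to 13; slot 13 is free => place at 13.
290 hashes to 6; 6,7,10 taken => place at 15.
545 hashes to 6; 6,7,10,15,5 taken => place at 14.
Table: [_, _, 179, _, _, 581, 443, 188, _, _, 307, _, _, 939, 545, 290, _]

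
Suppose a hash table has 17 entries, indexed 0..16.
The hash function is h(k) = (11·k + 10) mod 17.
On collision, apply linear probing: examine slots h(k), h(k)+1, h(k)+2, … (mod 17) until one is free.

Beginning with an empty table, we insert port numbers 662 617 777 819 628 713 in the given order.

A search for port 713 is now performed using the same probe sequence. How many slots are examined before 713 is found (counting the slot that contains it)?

3

Insert 662: h=16, slot 16 empty => index 16.
Insert 617: h=14, slot 14 empty => index 14.
Insert 777: h=6, slot 6 empty => index 6.
Insert 819: h=9, slot 9 empty => index 9.
Insert 628: h=16, slot 16 occupied => index 0.
Insert 713: h=16, slots 16,0 occupied => index 1.
Table: [628, 713, ., ., ., ., 777, ., ., 819, ., ., ., ., 617, ., 662]
Lookup 713: h=16, probe 16,0,1 → found at 1.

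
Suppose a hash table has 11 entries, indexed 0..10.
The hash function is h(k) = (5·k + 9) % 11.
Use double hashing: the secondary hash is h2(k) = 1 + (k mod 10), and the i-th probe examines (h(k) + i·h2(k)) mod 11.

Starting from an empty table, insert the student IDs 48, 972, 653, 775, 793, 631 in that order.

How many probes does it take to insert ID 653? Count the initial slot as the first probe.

2

Insert 48: h=7, slot 7 empty -> index 7.
Insert 972: h=7, h2=3, slot 7 occupied -> index 10.
Insert 653: h=7, h2=4, slot 7 occupied -> index 0.
Insert 775: h=1, slot 1 empty -> index 1.
Insert 793: h=3, slot 3 empty -> index 3.
Insert 631: h=7, h2=2, slot 7 occupied -> index 9.
Table: [653, 775, ∅, 793, ∅, ∅, ∅, 48, ∅, 631, 972]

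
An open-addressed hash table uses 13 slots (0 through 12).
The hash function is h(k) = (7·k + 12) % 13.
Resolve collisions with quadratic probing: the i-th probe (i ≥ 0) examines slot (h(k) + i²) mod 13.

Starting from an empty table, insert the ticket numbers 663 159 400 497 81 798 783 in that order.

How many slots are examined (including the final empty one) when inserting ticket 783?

663 hashes to 12; slot 12 is free -> place at 12.
159 hashes to 7; slot 7 is free -> place at 7.
400 hashes to 4; slot 4 is free -> place at 4.
497 hashes to 7; 7 taken -> place at 8.
81 hashes to 7; 7,8 taken -> place at 11.
798 hashes to 8; 8 taken -> place at 9.
783 hashes to 7; 7,8,11 taken -> place at 3.
Table: [-, -, -, 783, 400, -, -, 159, 497, 798, -, 81, 663]

4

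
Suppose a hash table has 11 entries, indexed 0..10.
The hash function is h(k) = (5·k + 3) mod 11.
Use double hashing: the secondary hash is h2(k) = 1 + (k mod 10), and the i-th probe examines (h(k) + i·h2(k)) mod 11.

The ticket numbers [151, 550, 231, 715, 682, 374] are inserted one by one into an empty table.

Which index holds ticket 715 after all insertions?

9

Insert 151: h=10, slot 10 empty => index 10.
Insert 550: h=3, slot 3 empty => index 3.
Insert 231: h=3, h2=2, slot 3 occupied => index 5.
Insert 715: h=3, h2=6, slot 3 occupied => index 9.
Insert 682: h=3, h2=3, slot 3 occupied => index 6.
Insert 374: h=3, h2=5, slot 3 occupied => index 8.
Table: [∅, ∅, ∅, 550, ∅, 231, 682, ∅, 374, 715, 151]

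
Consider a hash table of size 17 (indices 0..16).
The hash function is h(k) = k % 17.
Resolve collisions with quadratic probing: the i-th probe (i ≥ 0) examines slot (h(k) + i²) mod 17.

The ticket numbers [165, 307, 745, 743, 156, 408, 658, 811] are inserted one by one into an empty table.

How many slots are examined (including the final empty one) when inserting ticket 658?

3

Insert 165: h=12, slot 12 empty -> index 12.
Insert 307: h=1, slot 1 empty -> index 1.
Insert 745: h=14, slot 14 empty -> index 14.
Insert 743: h=12, slot 12 occupied -> index 13.
Insert 156: h=3, slot 3 empty -> index 3.
Insert 408: h=0, slot 0 empty -> index 0.
Insert 658: h=12, slots 12,13 occupied -> index 16.
Insert 811: h=12, slots 12,13,16 occupied -> index 4.
Table: [408, 307, -, 156, 811, -, -, -, -, -, -, -, 165, 743, 745, -, 658]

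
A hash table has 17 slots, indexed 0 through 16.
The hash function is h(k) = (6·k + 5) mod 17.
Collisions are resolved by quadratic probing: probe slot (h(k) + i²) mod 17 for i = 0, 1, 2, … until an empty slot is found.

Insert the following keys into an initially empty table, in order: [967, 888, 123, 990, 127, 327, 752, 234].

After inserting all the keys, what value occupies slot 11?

752

967 hashes to 10; slot 10 is free => place at 10.
888 hashes to 12; slot 12 is free => place at 12.
123 hashes to 12; 12 taken => place at 13.
990 hashes to 12; 12,13 taken => place at 16.
127 hashes to 2; slot 2 is free => place at 2.
327 hashes to 12; 12,13,16 taken => place at 4.
752 hashes to 12; 12,13,16,4 taken => place at 11.
234 hashes to 15; slot 15 is free => place at 15.
Table: [_, _, 127, _, 327, _, _, _, _, _, 967, 752, 888, 123, _, 234, 990]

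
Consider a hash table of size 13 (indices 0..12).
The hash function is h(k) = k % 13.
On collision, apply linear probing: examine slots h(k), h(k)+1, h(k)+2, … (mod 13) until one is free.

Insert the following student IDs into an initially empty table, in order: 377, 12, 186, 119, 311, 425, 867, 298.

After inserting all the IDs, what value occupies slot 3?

298

Insert 377: h=0, slot 0 empty → index 0.
Insert 12: h=12, slot 12 empty → index 12.
Insert 186: h=4, slot 4 empty → index 4.
Insert 119: h=2, slot 2 empty → index 2.
Insert 311: h=12, slots 12,0 occupied → index 1.
Insert 425: h=9, slot 9 empty → index 9.
Insert 867: h=9, slot 9 occupied → index 10.
Insert 298: h=12, slots 12,0,1,2 occupied → index 3.
Table: [377, 311, 119, 298, 186, _, _, _, _, 425, 867, _, 12]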